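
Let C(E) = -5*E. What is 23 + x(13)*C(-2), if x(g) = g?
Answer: 153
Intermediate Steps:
23 + x(13)*C(-2) = 23 + 13*(-5*(-2)) = 23 + 13*10 = 23 + 130 = 153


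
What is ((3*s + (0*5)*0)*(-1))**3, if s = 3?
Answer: -729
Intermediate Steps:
((3*s + (0*5)*0)*(-1))**3 = ((3*3 + (0*5)*0)*(-1))**3 = ((9 + 0*0)*(-1))**3 = ((9 + 0)*(-1))**3 = (9*(-1))**3 = (-9)**3 = -729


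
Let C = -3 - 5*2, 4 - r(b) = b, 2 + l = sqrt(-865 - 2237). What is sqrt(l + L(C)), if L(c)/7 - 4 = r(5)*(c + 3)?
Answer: sqrt(96 + I*sqrt(3102)) ≈ 10.173 + 2.7374*I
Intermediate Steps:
l = -2 + I*sqrt(3102) (l = -2 + sqrt(-865 - 2237) = -2 + sqrt(-3102) = -2 + I*sqrt(3102) ≈ -2.0 + 55.696*I)
r(b) = 4 - b
C = -13 (C = -3 - 10 = -13)
L(c) = 7 - 7*c (L(c) = 28 + 7*((4 - 1*5)*(c + 3)) = 28 + 7*((4 - 5)*(3 + c)) = 28 + 7*(-(3 + c)) = 28 + 7*(-3 - c) = 28 + (-21 - 7*c) = 7 - 7*c)
sqrt(l + L(C)) = sqrt((-2 + I*sqrt(3102)) + (7 - 7*(-13))) = sqrt((-2 + I*sqrt(3102)) + (7 + 91)) = sqrt((-2 + I*sqrt(3102)) + 98) = sqrt(96 + I*sqrt(3102))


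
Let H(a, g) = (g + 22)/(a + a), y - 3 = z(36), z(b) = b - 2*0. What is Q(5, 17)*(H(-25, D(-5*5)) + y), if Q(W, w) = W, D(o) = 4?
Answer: 962/5 ≈ 192.40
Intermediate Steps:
z(b) = b (z(b) = b + 0 = b)
y = 39 (y = 3 + 36 = 39)
H(a, g) = (22 + g)/(2*a) (H(a, g) = (22 + g)/((2*a)) = (22 + g)*(1/(2*a)) = (22 + g)/(2*a))
Q(5, 17)*(H(-25, D(-5*5)) + y) = 5*((½)*(22 + 4)/(-25) + 39) = 5*((½)*(-1/25)*26 + 39) = 5*(-13/25 + 39) = 5*(962/25) = 962/5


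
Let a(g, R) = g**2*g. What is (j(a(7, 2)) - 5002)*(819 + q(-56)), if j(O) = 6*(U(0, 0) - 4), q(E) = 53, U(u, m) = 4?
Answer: -4361744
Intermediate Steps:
a(g, R) = g**3
j(O) = 0 (j(O) = 6*(4 - 4) = 6*0 = 0)
(j(a(7, 2)) - 5002)*(819 + q(-56)) = (0 - 5002)*(819 + 53) = -5002*872 = -4361744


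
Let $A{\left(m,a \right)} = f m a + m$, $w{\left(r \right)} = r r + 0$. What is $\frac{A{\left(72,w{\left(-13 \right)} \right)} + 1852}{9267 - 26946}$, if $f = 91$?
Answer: $- \frac{13364}{213} \approx -62.742$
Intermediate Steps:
$w{\left(r \right)} = r^{2}$ ($w{\left(r \right)} = r^{2} + 0 = r^{2}$)
$A{\left(m,a \right)} = m + 91 a m$ ($A{\left(m,a \right)} = 91 m a + m = 91 a m + m = m + 91 a m$)
$\frac{A{\left(72,w{\left(-13 \right)} \right)} + 1852}{9267 - 26946} = \frac{72 \left(1 + 91 \left(-13\right)^{2}\right) + 1852}{9267 - 26946} = \frac{72 \left(1 + 91 \cdot 169\right) + 1852}{-17679} = \left(72 \left(1 + 15379\right) + 1852\right) \left(- \frac{1}{17679}\right) = \left(72 \cdot 15380 + 1852\right) \left(- \frac{1}{17679}\right) = \left(1107360 + 1852\right) \left(- \frac{1}{17679}\right) = 1109212 \left(- \frac{1}{17679}\right) = - \frac{13364}{213}$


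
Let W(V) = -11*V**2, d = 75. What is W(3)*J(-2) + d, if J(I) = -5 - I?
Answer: 372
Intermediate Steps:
W(3)*J(-2) + d = (-11*3**2)*(-5 - 1*(-2)) + 75 = (-11*9)*(-5 + 2) + 75 = -99*(-3) + 75 = 297 + 75 = 372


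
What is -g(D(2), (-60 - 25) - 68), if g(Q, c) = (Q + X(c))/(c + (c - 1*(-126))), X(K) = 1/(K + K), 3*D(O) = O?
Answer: 203/55080 ≈ 0.0036855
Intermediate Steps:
D(O) = O/3
X(K) = 1/(2*K)
g(Q, c) = (Q + 1/(2*c))/(126 + 2*c) (g(Q, c) = (Q + 1/(2*c))/(c + (c - 1*(-126))) = (Q + 1/(2*c))/(c + (c + 126)) = (Q + 1/(2*c))/(c + (126 + c)) = (Q + 1/(2*c))/(126 + 2*c))
-g(D(2), (-60 - 25) - 68) = -(1 + 2*((⅓)*2)*((-60 - 25) - 68))/(4*((-60 - 25) - 68)*(63 + ((-60 - 25) - 68))) = -(1 + 2*(⅔)*(-85 - 68))/(4*(-85 - 68)*(63 + (-85 - 68))) = -(1 + 2*(⅔)*(-153))/(4*(-153)*(63 - 153)) = -(-1)*(1 - 204)/(4*153*(-90)) = -(-1)*(-1)*(-203)/(4*153*90) = -1*(-203/55080) = 203/55080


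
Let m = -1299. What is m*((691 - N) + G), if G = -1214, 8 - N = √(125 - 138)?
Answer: 689769 - 1299*I*√13 ≈ 6.8977e+5 - 4683.6*I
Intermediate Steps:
N = 8 - I*√13 (N = 8 - √(125 - 138) = 8 - √(-13) = 8 - I*√13 ≈ 8.0 - 3.6056*I)
m*((691 - N) + G) = -1299*((691 - (8 - I*√13)) - 1214) = -1299*((691 + (-8 + I*√13)) - 1214) = -1299*((683 + I*√13) - 1214) = -1299*(-531 + I*√13) = 689769 - 1299*I*√13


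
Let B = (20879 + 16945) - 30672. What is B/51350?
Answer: 3576/25675 ≈ 0.13928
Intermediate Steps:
B = 7152 (B = 37824 - 30672 = 7152)
B/51350 = 7152/51350 = 7152*(1/51350) = 3576/25675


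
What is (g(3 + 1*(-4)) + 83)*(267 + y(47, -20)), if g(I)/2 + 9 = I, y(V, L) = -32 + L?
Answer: 13545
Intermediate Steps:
g(I) = -18 + 2*I
(g(3 + 1*(-4)) + 83)*(267 + y(47, -20)) = ((-18 + 2*(3 + 1*(-4))) + 83)*(267 + (-32 - 20)) = ((-18 + 2*(3 - 4)) + 83)*(267 - 52) = ((-18 + 2*(-1)) + 83)*215 = ((-18 - 2) + 83)*215 = (-20 + 83)*215 = 63*215 = 13545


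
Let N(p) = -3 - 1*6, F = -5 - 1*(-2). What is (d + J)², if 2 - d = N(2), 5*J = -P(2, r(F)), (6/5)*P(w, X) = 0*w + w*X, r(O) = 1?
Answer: 1024/9 ≈ 113.78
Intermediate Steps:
F = -3 (F = -5 + 2 = -3)
N(p) = -9 (N(p) = -3 - 6 = -9)
P(w, X) = 5*X*w/6 (P(w, X) = 5*(0*w + w*X)/6 = 5*(0 + X*w)/6 = 5*(X*w)/6 = 5*X*w/6)
J = -⅓ (J = (-5*2/6)/5 = (-1*5/3)/5 = (⅕)*(-5/3) = -⅓ ≈ -0.33333)
d = 11 (d = 2 - 1*(-9) = 2 + 9 = 11)
(d + J)² = (11 - ⅓)² = (32/3)² = 1024/9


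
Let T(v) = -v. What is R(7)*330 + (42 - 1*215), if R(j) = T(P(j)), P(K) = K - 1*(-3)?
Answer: -3473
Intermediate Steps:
P(K) = 3 + K (P(K) = K + 3 = 3 + K)
R(j) = -3 - j (R(j) = -(3 + j) = -3 - j)
R(7)*330 + (42 - 1*215) = (-3 - 1*7)*330 + (42 - 1*215) = (-3 - 7)*330 + (42 - 215) = -10*330 - 173 = -3300 - 173 = -3473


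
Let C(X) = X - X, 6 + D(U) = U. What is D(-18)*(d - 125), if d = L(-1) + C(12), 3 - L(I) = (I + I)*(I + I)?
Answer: 3024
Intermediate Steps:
D(U) = -6 + U
C(X) = 0
L(I) = 3 - 4*I² (L(I) = 3 - (I + I)*(I + I) = 3 - 2*I*2*I = 3 - 4*I²)
d = -1 (d = (3 - 4*(-1)²) + 0 = (3 - 4*1) + 0 = (3 - 4) + 0 = -1 + 0 = -1)
D(-18)*(d - 125) = (-6 - 18)*(-1 - 125) = -24*(-126) = 3024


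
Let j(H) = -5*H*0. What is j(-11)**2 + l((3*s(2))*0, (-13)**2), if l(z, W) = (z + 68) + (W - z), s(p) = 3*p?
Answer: 237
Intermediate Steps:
j(H) = 0
l(z, W) = 68 + W (l(z, W) = (68 + z) + (W - z) = 68 + W)
j(-11)**2 + l((3*s(2))*0, (-13)**2) = 0**2 + (68 + (-13)**2) = 0 + (68 + 169) = 0 + 237 = 237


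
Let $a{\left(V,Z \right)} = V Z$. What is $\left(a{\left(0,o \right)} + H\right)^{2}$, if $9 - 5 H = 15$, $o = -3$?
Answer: $\frac{36}{25} \approx 1.44$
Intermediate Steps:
$H = - \frac{6}{5}$ ($H = \frac{9}{5} - 3 = - \frac{6}{5} \approx -1.2$)
$\left(a{\left(0,o \right)} + H\right)^{2} = \left(0 \left(-3\right) - \frac{6}{5}\right)^{2} = \left(0 - \frac{6}{5}\right)^{2} = \left(- \frac{6}{5}\right)^{2} = \frac{36}{25}$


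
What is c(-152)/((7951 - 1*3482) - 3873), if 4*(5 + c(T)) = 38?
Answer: 9/1192 ≈ 0.0075503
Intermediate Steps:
c(T) = 9/2 (c(T) = -5 + (1/4)*38 = -5 + 19/2 = 9/2)
c(-152)/((7951 - 1*3482) - 3873) = 9/(2*((7951 - 1*3482) - 3873)) = 9/(2*((7951 - 3482) - 3873)) = 9/(2*(4469 - 3873)) = (9/2)/596 = (9/2)*(1/596) = 9/1192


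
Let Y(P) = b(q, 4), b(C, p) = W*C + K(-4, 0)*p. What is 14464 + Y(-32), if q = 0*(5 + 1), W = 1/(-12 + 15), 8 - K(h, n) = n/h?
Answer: 14496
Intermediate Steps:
K(h, n) = 8 - n/h
W = ⅓ (W = 1/3 = ⅓ ≈ 0.33333)
q = 0 (q = 0*6 = 0)
b(C, p) = 8*p + C/3 (b(C, p) = C/3 + (8 - 1*0/(-4))*p = C/3 + (8 - 1*0*(-¼))*p = C/3 + (8 + 0)*p = C/3 + 8*p = 8*p + C/3)
Y(P) = 32 (Y(P) = 8*4 + (⅓)*0 = 32 + 0 = 32)
14464 + Y(-32) = 14464 + 32 = 14496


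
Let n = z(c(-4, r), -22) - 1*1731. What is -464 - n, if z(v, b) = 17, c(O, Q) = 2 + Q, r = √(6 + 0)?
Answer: 1250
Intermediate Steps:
r = √6 ≈ 2.4495
n = -1714 (n = 17 - 1*1731 = 17 - 1731 = -1714)
-464 - n = -464 - 1*(-1714) = -464 + 1714 = 1250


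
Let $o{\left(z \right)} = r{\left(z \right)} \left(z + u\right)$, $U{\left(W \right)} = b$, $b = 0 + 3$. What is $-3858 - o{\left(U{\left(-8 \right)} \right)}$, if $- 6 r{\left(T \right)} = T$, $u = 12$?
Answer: $- \frac{7701}{2} \approx -3850.5$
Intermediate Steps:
$b = 3$
$r{\left(T \right)} = - \frac{T}{6}$
$U{\left(W \right)} = 3$
$o{\left(z \right)} = - \frac{z \left(12 + z\right)}{6}$ ($o{\left(z \right)} = - \frac{z}{6} \left(z + 12\right) = - \frac{z}{6} \left(12 + z\right) = - \frac{z \left(12 + z\right)}{6}$)
$-3858 - o{\left(U{\left(-8 \right)} \right)} = -3858 - \left(- \frac{1}{6}\right) 3 \left(12 + 3\right) = -3858 - \left(- \frac{1}{6}\right) 3 \cdot 15 = -3858 - - \frac{15}{2} = -3858 + \frac{15}{2} = - \frac{7701}{2}$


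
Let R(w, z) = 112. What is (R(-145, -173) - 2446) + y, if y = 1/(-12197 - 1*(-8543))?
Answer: -8528437/3654 ≈ -2334.0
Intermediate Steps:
y = -1/3654 (y = 1/(-12197 + 8543) = 1/(-3654) = -1/3654 ≈ -0.00027367)
(R(-145, -173) - 2446) + y = (112 - 2446) - 1/3654 = -2334 - 1/3654 = -8528437/3654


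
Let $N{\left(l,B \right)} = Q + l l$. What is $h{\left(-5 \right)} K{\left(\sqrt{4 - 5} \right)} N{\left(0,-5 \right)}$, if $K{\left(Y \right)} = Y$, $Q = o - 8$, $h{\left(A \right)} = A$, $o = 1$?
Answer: $35 i \approx 35.0 i$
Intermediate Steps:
$Q = -7$ ($Q = 1 - 8 = -7$)
$N{\left(l,B \right)} = -7 + l^{2}$ ($N{\left(l,B \right)} = -7 + l l = -7 + l^{2}$)
$h{\left(-5 \right)} K{\left(\sqrt{4 - 5} \right)} N{\left(0,-5 \right)} = - 5 \sqrt{4 - 5} \left(-7 + 0^{2}\right) = - 5 \sqrt{-1} \left(-7 + 0\right) = - 5 i \left(-7\right) = 35 i$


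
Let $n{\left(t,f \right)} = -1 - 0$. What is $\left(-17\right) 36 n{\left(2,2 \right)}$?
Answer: $612$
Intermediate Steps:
$n{\left(t,f \right)} = -1$ ($n{\left(t,f \right)} = -1 + 0 = -1$)
$\left(-17\right) 36 n{\left(2,2 \right)} = \left(-17\right) 36 \left(-1\right) = \left(-612\right) \left(-1\right) = 612$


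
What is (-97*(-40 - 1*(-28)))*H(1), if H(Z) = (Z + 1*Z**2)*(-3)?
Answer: -6984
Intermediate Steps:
H(Z) = -3*Z - 3*Z**2 (H(Z) = (Z + Z**2)*(-3) = -3*Z - 3*Z**2)
(-97*(-40 - 1*(-28)))*H(1) = (-97*(-40 - 1*(-28)))*(-3*1*(1 + 1)) = (-97*(-40 + 28))*(-3*1*2) = -97*(-12)*(-6) = 1164*(-6) = -6984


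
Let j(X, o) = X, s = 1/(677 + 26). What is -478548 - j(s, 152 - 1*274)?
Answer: -336419245/703 ≈ -4.7855e+5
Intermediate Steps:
s = 1/703 ≈ 0.0014225
-478548 - j(s, 152 - 1*274) = -478548 - 1*1/703 = -478548 - 1/703 = -336419245/703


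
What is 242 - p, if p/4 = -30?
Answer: 362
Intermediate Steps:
p = -120 (p = 4*(-30) = -120)
242 - p = 242 - 1*(-120) = 242 + 120 = 362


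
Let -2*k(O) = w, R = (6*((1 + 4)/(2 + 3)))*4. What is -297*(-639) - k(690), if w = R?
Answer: 189795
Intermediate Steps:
R = 24 (R = (6*(5/5))*4 = (6*(5*(⅕)))*4 = (6*1)*4 = 6*4 = 24)
w = 24
k(O) = -12 (k(O) = -½*24 = -12)
-297*(-639) - k(690) = -297*(-639) - 1*(-12) = 189783 + 12 = 189795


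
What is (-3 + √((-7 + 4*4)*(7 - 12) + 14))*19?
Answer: -57 + 19*I*√31 ≈ -57.0 + 105.79*I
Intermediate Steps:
(-3 + √((-7 + 4*4)*(7 - 12) + 14))*19 = (-3 + √((-7 + 16)*(-5) + 14))*19 = (-3 + √(9*(-5) + 14))*19 = (-3 + √(-45 + 14))*19 = (-3 + √(-31))*19 = (-3 + I*√31)*19 = -57 + 19*I*√31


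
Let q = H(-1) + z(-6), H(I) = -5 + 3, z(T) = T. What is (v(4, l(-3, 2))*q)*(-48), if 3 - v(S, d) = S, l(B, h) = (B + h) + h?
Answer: -384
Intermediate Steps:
l(B, h) = B + 2*h
H(I) = -2
v(S, d) = 3 - S
q = -8 (q = -2 - 6 = -8)
(v(4, l(-3, 2))*q)*(-48) = ((3 - 1*4)*(-8))*(-48) = ((3 - 4)*(-8))*(-48) = -1*(-8)*(-48) = 8*(-48) = -384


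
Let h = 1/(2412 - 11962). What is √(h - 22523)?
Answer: I*√82166156682/1910 ≈ 150.08*I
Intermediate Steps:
h = -1/9550 (h = 1/(-9550) = -1/9550 ≈ -0.00010471)
√(h - 22523) = √(-1/9550 - 22523) = √(-215094651/9550) = I*√82166156682/1910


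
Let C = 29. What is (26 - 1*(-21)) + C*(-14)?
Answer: -359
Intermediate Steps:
(26 - 1*(-21)) + C*(-14) = (26 - 1*(-21)) + 29*(-14) = (26 + 21) - 406 = 47 - 406 = -359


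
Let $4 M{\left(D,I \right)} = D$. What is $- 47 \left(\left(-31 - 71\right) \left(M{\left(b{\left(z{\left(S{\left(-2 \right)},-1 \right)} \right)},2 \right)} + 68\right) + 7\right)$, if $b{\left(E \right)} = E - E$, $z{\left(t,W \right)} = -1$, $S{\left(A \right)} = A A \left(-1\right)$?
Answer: $325663$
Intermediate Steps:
$S{\left(A \right)} = - A^{2}$ ($S{\left(A \right)} = A^{2} \left(-1\right) = - A^{2}$)
$b{\left(E \right)} = 0$
$M{\left(D,I \right)} = \frac{D}{4}$
$- 47 \left(\left(-31 - 71\right) \left(M{\left(b{\left(z{\left(S{\left(-2 \right)},-1 \right)} \right)},2 \right)} + 68\right) + 7\right) = - 47 \left(\left(-31 - 71\right) \left(\frac{1}{4} \cdot 0 + 68\right) + 7\right) = - 47 \left(- 102 \left(0 + 68\right) + 7\right) = - 47 \left(\left(-102\right) 68 + 7\right) = - 47 \left(-6936 + 7\right) = \left(-47\right) \left(-6929\right) = 325663$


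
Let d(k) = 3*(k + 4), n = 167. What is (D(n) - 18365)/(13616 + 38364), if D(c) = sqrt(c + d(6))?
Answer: -3673/10396 + sqrt(197)/51980 ≈ -0.35304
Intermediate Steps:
d(k) = 12 + 3*k (d(k) = 3*(4 + k) = 12 + 3*k)
D(c) = sqrt(30 + c) (D(c) = sqrt(c + (12 + 3*6)) = sqrt(c + (12 + 18)) = sqrt(c + 30) = sqrt(30 + c))
(D(n) - 18365)/(13616 + 38364) = (sqrt(30 + 167) - 18365)/(13616 + 38364) = (sqrt(197) - 18365)/51980 = (-18365 + sqrt(197))*(1/51980) = -3673/10396 + sqrt(197)/51980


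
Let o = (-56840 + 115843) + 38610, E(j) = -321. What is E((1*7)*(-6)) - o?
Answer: -97934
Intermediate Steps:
o = 97613 (o = 59003 + 38610 = 97613)
E((1*7)*(-6)) - o = -321 - 1*97613 = -321 - 97613 = -97934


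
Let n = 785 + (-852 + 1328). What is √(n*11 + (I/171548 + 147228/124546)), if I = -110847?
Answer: 5*√15830529708718816306163/5341404302 ≈ 117.78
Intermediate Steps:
n = 1261 (n = 785 + 476 = 1261)
√(n*11 + (I/171548 + 147228/124546)) = √(1261*11 + (-110847/171548 + 147228/124546)) = √(13871 + (-110847*1/171548 + 147228*(1/124546))) = √(13871 + (-110847/171548 + 73614/62273)) = √(13871 + 5725559241/10682808604) = √(148186963705325/10682808604) = 5*√15830529708718816306163/5341404302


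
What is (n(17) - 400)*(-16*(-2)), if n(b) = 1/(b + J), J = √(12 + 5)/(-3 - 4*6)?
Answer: -19824284/1549 + 108*√17/26333 ≈ -12798.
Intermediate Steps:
J = -√17/27 (J = √17/(-3 - 24) = √17/(-27) = √17*(-1/27) = -√17/27 ≈ -0.15271)
n(b) = 1/(b - √17/27)
(n(17) - 400)*(-16*(-2)) = (27/(-√17 + 27*17) - 400)*(-16*(-2)) = (27/(-√17 + 459) - 400)*32 = (27/(459 - √17) - 400)*32 = (-400 + 27/(459 - √17))*32 = -12800 + 864/(459 - √17)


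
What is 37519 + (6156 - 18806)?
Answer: 24869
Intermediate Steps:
37519 + (6156 - 18806) = 37519 - 12650 = 24869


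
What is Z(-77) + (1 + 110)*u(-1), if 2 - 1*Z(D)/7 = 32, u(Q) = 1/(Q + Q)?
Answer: -531/2 ≈ -265.50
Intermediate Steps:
u(Q) = 1/(2*Q)
Z(D) = -210 (Z(D) = 14 - 7*32 = 14 - 224 = -210)
Z(-77) + (1 + 110)*u(-1) = -210 + (1 + 110)*((½)/(-1)) = -210 + 111*((½)*(-1)) = -210 + 111*(-½) = -210 - 111/2 = -531/2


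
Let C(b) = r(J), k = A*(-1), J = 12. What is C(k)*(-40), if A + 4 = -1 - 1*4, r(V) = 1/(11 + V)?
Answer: -40/23 ≈ -1.7391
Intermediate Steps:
A = -9 (A = -4 + (-1 - 1*4) = -4 + (-1 - 4) = -4 - 5 = -9)
k = 9 (k = -9*(-1) = 9)
C(b) = 1/23 (C(b) = 1/(11 + 12) = 1/23)
C(k)*(-40) = (1/23)*(-40) = -40/23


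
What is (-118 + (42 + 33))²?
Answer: 1849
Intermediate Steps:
(-118 + (42 + 33))² = (-118 + 75)² = (-43)² = 1849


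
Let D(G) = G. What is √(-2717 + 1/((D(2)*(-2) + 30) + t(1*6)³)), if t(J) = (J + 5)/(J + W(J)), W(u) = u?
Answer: 5*I*√232560599981/46259 ≈ 52.125*I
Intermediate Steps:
t(J) = (5 + J)/(2*J) (t(J) = (J + 5)/(J + J) = (5 + J)/((2*J)) = (5 + J)*(1/(2*J)) = (5 + J)/(2*J))
√(-2717 + 1/((D(2)*(-2) + 30) + t(1*6)³)) = √(-2717 + 1/((2*(-2) + 30) + ((5 + 1*6)/(2*((1*6))))³)) = √(-2717 + 1/((-4 + 30) + ((½)*(5 + 6)/6)³)) = √(-2717 + 1/(26 + ((½)*(⅙)*11)³)) = √(-2717 + 1/(26 + (11/12)³)) = √(-2717 + 1/(26 + 1331/1728)) = √(-2717 + 1/(46259/1728)) = √(-2717 + 1728/46259) = √(-125683975/46259) = 5*I*√232560599981/46259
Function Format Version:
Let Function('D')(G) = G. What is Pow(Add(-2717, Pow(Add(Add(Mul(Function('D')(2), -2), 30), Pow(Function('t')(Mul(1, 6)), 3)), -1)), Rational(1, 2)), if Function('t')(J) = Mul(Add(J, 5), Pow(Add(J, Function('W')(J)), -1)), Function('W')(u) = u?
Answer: Mul(Rational(5, 46259), I, Pow(232560599981, Rational(1, 2))) ≈ Mul(52.125, I)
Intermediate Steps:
Function('t')(J) = Mul(Rational(1, 2), Pow(J, -1), Add(5, J)) (Function('t')(J) = Mul(Add(J, 5), Pow(Add(J, J), -1)) = Mul(Add(5, J), Pow(Mul(2, J), -1)) = Mul(Add(5, J), Mul(Rational(1, 2), Pow(J, -1))) = Mul(Rational(1, 2), Pow(J, -1), Add(5, J)))
Pow(Add(-2717, Pow(Add(Add(Mul(Function('D')(2), -2), 30), Pow(Function('t')(Mul(1, 6)), 3)), -1)), Rational(1, 2)) = Pow(Add(-2717, Pow(Add(Add(Mul(2, -2), 30), Pow(Mul(Rational(1, 2), Pow(Mul(1, 6), -1), Add(5, Mul(1, 6))), 3)), -1)), Rational(1, 2)) = Pow(Add(-2717, Pow(Add(Add(-4, 30), Pow(Mul(Rational(1, 2), Pow(6, -1), Add(5, 6)), 3)), -1)), Rational(1, 2)) = Pow(Add(-2717, Pow(Add(26, Pow(Mul(Rational(1, 2), Rational(1, 6), 11), 3)), -1)), Rational(1, 2)) = Pow(Add(-2717, Pow(Add(26, Pow(Rational(11, 12), 3)), -1)), Rational(1, 2)) = Pow(Add(-2717, Pow(Add(26, Rational(1331, 1728)), -1)), Rational(1, 2)) = Pow(Add(-2717, Pow(Rational(46259, 1728), -1)), Rational(1, 2)) = Pow(Add(-2717, Rational(1728, 46259)), Rational(1, 2)) = Pow(Rational(-125683975, 46259), Rational(1, 2)) = Mul(Rational(5, 46259), I, Pow(232560599981, Rational(1, 2)))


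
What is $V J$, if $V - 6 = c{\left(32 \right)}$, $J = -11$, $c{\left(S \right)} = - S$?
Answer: $286$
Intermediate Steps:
$V = -26$ ($V = 6 - 32 = -26$)
$V J = \left(-26\right) \left(-11\right) = 286$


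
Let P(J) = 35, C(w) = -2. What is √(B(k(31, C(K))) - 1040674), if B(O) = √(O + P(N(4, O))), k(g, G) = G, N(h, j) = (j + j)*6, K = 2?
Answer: √(-1040674 + √33) ≈ 1020.1*I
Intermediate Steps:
N(h, j) = 12*j (N(h, j) = (2*j)*6 = 12*j)
B(O) = √(35 + O) (B(O) = √(O + 35) = √(35 + O))
√(B(k(31, C(K))) - 1040674) = √(√(35 - 2) - 1040674) = √(√33 - 1040674) = √(-1040674 + √33)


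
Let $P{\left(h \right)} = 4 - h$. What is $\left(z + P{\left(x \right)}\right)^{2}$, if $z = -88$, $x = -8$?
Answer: $5776$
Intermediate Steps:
$\left(z + P{\left(x \right)}\right)^{2} = \left(-88 + \left(4 - -8\right)\right)^{2} = \left(-88 + \left(4 + 8\right)\right)^{2} = \left(-88 + 12\right)^{2} = \left(-76\right)^{2} = 5776$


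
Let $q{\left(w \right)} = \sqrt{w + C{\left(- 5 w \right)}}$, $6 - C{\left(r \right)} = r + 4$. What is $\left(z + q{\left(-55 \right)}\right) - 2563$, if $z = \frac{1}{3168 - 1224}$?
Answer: $- \frac{4982471}{1944} + 2 i \sqrt{82} \approx -2563.0 + 18.111 i$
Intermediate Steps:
$C{\left(r \right)} = 2 - r$ ($C{\left(r \right)} = 6 - \left(r + 4\right) = 6 - \left(4 + r\right) = 2 - r$)
$z = \frac{1}{1944} \approx 0.0005144$
$q{\left(w \right)} = \sqrt{2 + 6 w}$ ($q{\left(w \right)} = \sqrt{w - \left(-2 - 5 w\right)} = \sqrt{w + \left(2 + 5 w\right)} = \sqrt{2 + 6 w}$)
$\left(z + q{\left(-55 \right)}\right) - 2563 = \left(\frac{1}{1944} + \sqrt{2 + 6 \left(-55\right)}\right) - 2563 = \left(\frac{1}{1944} + \sqrt{2 - 330}\right) - 2563 = \left(\frac{1}{1944} + \sqrt{-328}\right) - 2563 = \left(\frac{1}{1944} + 2 i \sqrt{82}\right) - 2563 = - \frac{4982471}{1944} + 2 i \sqrt{82}$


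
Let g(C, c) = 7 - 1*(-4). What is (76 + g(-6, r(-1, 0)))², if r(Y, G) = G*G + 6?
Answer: 7569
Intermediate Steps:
r(Y, G) = 6 + G² (r(Y, G) = G² + 6 = 6 + G²)
g(C, c) = 11 (g(C, c) = 7 + 4 = 11)
(76 + g(-6, r(-1, 0)))² = (76 + 11)² = 87² = 7569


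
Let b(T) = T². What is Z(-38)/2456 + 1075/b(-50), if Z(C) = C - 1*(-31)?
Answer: 26227/61400 ≈ 0.42715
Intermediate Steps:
Z(C) = 31 + C (Z(C) = C + 31 = 31 + C)
Z(-38)/2456 + 1075/b(-50) = (31 - 38)/2456 + 1075/((-50)²) = -7*1/2456 + 1075/2500 = -7/2456 + 1075*(1/2500) = -7/2456 + 43/100 = 26227/61400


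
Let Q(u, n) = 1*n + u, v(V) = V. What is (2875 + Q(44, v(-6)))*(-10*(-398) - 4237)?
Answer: -748641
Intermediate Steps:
Q(u, n) = n + u
(2875 + Q(44, v(-6)))*(-10*(-398) - 4237) = (2875 + (-6 + 44))*(-10*(-398) - 4237) = (2875 + 38)*(3980 - 4237) = 2913*(-257) = -748641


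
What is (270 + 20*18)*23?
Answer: 14490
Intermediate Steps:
(270 + 20*18)*23 = (270 + 360)*23 = 630*23 = 14490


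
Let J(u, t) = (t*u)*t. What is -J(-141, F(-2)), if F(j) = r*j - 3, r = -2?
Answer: 141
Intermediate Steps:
F(j) = -3 - 2*j (F(j) = -2*j - 3 = -3 - 2*j)
J(u, t) = u*t**2
-J(-141, F(-2)) = -(-141)*(-3 - 2*(-2))**2 = -(-141)*(-3 + 4)**2 = -(-141)*1**2 = -(-141) = -1*(-141) = 141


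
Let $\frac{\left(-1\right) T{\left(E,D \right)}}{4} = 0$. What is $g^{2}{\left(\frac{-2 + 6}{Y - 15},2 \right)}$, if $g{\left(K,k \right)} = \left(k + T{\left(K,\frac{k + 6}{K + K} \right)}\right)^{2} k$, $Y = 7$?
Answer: $64$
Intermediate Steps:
$T{\left(E,D \right)} = 0$ ($T{\left(E,D \right)} = \left(-4\right) 0 = 0$)
$g{\left(K,k \right)} = k^{3}$ ($g{\left(K,k \right)} = \left(k + 0\right)^{2} k = k^{2} k = k^{3}$)
$g^{2}{\left(\frac{-2 + 6}{Y - 15},2 \right)} = \left(2^{3}\right)^{2} = 8^{2} = 64$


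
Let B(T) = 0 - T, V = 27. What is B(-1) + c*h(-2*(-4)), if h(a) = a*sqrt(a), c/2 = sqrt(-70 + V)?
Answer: 1 + 32*I*sqrt(86) ≈ 1.0 + 296.76*I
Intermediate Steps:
B(T) = -T
c = 2*I*sqrt(43) (c = 2*sqrt(-70 + 27) = 2*sqrt(-43) = 2*(I*sqrt(43)) = 2*I*sqrt(43) ≈ 13.115*I)
h(a) = a**(3/2)
B(-1) + c*h(-2*(-4)) = -1*(-1) + (2*I*sqrt(43))*(-2*(-4))**(3/2) = 1 + (2*I*sqrt(43))*8**(3/2) = 1 + (2*I*sqrt(43))*(16*sqrt(2)) = 1 + 32*I*sqrt(86)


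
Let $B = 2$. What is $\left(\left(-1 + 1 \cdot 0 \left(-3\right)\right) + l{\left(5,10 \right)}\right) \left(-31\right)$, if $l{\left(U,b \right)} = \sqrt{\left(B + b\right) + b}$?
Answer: $31 - 31 \sqrt{22} \approx -114.4$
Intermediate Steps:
$l{\left(U,b \right)} = \sqrt{2 + 2 b}$ ($l{\left(U,b \right)} = \sqrt{\left(2 + b\right) + b} = \sqrt{2 + 2 b}$)
$\left(\left(-1 + 1 \cdot 0 \left(-3\right)\right) + l{\left(5,10 \right)}\right) \left(-31\right) = \left(\left(-1 + 1 \cdot 0 \left(-3\right)\right) + \sqrt{2 + 2 \cdot 10}\right) \left(-31\right) = \left(\left(-1 + 0 \left(-3\right)\right) + \sqrt{2 + 20}\right) \left(-31\right) = \left(\left(-1 + 0\right) + \sqrt{22}\right) \left(-31\right) = \left(-1 + \sqrt{22}\right) \left(-31\right) = 31 - 31 \sqrt{22}$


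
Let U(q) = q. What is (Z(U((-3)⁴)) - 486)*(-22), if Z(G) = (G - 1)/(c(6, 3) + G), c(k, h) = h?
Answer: 224092/21 ≈ 10671.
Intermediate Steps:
Z(G) = (-1 + G)/(3 + G) (Z(G) = (G - 1)/(3 + G) = (-1 + G)/(3 + G))
(Z(U((-3)⁴)) - 486)*(-22) = ((-1 + (-3)⁴)/(3 + (-3)⁴) - 486)*(-22) = ((-1 + 81)/(3 + 81) - 486)*(-22) = (80/84 - 486)*(-22) = ((1/84)*80 - 486)*(-22) = (20/21 - 486)*(-22) = -10186/21*(-22) = 224092/21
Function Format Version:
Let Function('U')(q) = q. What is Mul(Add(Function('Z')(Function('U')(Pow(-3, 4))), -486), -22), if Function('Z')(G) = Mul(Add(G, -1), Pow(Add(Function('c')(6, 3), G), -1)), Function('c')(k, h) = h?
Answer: Rational(224092, 21) ≈ 10671.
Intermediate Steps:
Function('Z')(G) = Mul(Pow(Add(3, G), -1), Add(-1, G)) (Function('Z')(G) = Mul(Add(G, -1), Pow(Add(3, G), -1)) = Mul(Add(-1, G), Pow(Add(3, G), -1)) = Mul(Pow(Add(3, G), -1), Add(-1, G)))
Mul(Add(Function('Z')(Function('U')(Pow(-3, 4))), -486), -22) = Mul(Add(Mul(Pow(Add(3, Pow(-3, 4)), -1), Add(-1, Pow(-3, 4))), -486), -22) = Mul(Add(Mul(Pow(Add(3, 81), -1), Add(-1, 81)), -486), -22) = Mul(Add(Mul(Pow(84, -1), 80), -486), -22) = Mul(Add(Mul(Rational(1, 84), 80), -486), -22) = Mul(Add(Rational(20, 21), -486), -22) = Mul(Rational(-10186, 21), -22) = Rational(224092, 21)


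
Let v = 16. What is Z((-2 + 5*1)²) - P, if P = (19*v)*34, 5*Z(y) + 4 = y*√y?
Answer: -51657/5 ≈ -10331.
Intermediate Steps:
Z(y) = -⅘ + y^(3/2)/5 (Z(y) = -⅘ + (y*√y)/5 = -⅘ + y^(3/2)/5)
P = 10336 (P = (19*16)*34 = 304*34 = 10336)
Z((-2 + 5*1)²) - P = (-⅘ + ((-2 + 5*1)²)^(3/2)/5) - 1*10336 = (-⅘ + ((-2 + 5)²)^(3/2)/5) - 10336 = (-⅘ + (3²)^(3/2)/5) - 10336 = (-⅘ + 9^(3/2)/5) - 10336 = (-⅘ + (⅕)*27) - 10336 = (-⅘ + 27/5) - 10336 = 23/5 - 10336 = -51657/5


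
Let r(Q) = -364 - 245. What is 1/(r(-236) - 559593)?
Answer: -1/560202 ≈ -1.7851e-6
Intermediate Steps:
r(Q) = -609
1/(r(-236) - 559593) = 1/(-609 - 559593) = 1/(-560202) = -1/560202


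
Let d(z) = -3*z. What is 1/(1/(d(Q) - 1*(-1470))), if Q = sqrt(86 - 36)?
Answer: 1470 - 15*sqrt(2) ≈ 1448.8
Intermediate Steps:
Q = 5*sqrt(2) (Q = sqrt(50) = 5*sqrt(2) ≈ 7.0711)
1/(1/(d(Q) - 1*(-1470))) = 1/(1/(-15*sqrt(2) - 1*(-1470))) = 1/(1/(-15*sqrt(2) + 1470)) = 1/(1/(1470 - 15*sqrt(2))) = 1470 - 15*sqrt(2)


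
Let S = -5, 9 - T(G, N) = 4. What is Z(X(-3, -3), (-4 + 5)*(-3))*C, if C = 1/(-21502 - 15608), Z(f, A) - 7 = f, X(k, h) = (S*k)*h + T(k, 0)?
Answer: 11/12370 ≈ 0.00088925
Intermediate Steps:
T(G, N) = 5 (T(G, N) = 9 - 1*4 = 9 - 4 = 5)
X(k, h) = 5 - 5*h*k (X(k, h) = (-5*k)*h + 5 = -5*h*k + 5 = 5 - 5*h*k)
Z(f, A) = 7 + f
C = -1/37110 (C = 1/(-37110) = -1/37110 ≈ -2.6947e-5)
Z(X(-3, -3), (-4 + 5)*(-3))*C = (7 + (5 - 5*(-3)*(-3)))*(-1/37110) = (7 + (5 - 45))*(-1/37110) = (7 - 40)*(-1/37110) = -33*(-1/37110) = 11/12370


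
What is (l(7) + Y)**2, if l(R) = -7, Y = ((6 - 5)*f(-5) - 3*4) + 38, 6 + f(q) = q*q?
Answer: 1444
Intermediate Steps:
f(q) = -6 + q**2 (f(q) = -6 + q*q = -6 + q**2)
Y = 45 (Y = ((6 - 5)*(-6 + (-5)**2) - 3*4) + 38 = (1*(-6 + 25) - 12) + 38 = (1*19 - 12) + 38 = (19 - 12) + 38 = 7 + 38 = 45)
(l(7) + Y)**2 = (-7 + 45)**2 = 38**2 = 1444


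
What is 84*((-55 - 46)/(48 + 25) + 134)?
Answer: 813204/73 ≈ 11140.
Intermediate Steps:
84*((-55 - 46)/(48 + 25) + 134) = 84*(-101/73 + 134) = 84*(9681/73) = 813204/73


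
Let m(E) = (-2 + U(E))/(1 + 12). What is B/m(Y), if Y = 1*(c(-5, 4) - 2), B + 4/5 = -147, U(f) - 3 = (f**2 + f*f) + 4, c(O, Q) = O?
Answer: -9607/515 ≈ -18.654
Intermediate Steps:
U(f) = 7 + 2*f**2 (U(f) = 3 + ((f**2 + f*f) + 4) = 3 + ((f**2 + f**2) + 4) = 3 + (2*f**2 + 4) = 3 + (4 + 2*f**2) = 7 + 2*f**2)
B = -739/5 (B = -4/5 - 147 = -739/5 ≈ -147.80)
Y = -7 (Y = 1*(-5 - 2) = 1*(-7) = -7)
m(E) = 5/13 + 2*E**2/13 (m(E) = (-2 + (7 + 2*E**2))/(1 + 12) = (5 + 2*E**2)/13 = (5 + 2*E**2)*(1/13) = 5/13 + 2*E**2/13)
B/m(Y) = -739/(5*(5/13 + (2/13)*(-7)**2)) = -739/(5*(5/13 + (2/13)*49)) = -739/(5*(5/13 + 98/13)) = -739/(5*103/13) = -739/5*13/103 = -9607/515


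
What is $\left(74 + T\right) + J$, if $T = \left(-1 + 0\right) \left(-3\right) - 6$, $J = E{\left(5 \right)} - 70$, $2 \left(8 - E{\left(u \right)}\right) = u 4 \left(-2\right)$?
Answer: $29$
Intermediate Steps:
$E{\left(u \right)} = 8 + 4 u$ ($E{\left(u \right)} = 8 - \frac{u 4 \left(-2\right)}{2} = 8 - \frac{4 u \left(-2\right)}{2} = 8 - \frac{\left(-8\right) u}{2} = 8 + 4 u$)
$J = -42$ ($J = \left(8 + 4 \cdot 5\right) - 70 = \left(8 + 20\right) - 70 = 28 - 70 = -42$)
$T = -3$ ($T = \left(-1\right) \left(-3\right) - 6 = 3 - 6 = -3$)
$\left(74 + T\right) + J = \left(74 - 3\right) - 42 = 71 - 42 = 29$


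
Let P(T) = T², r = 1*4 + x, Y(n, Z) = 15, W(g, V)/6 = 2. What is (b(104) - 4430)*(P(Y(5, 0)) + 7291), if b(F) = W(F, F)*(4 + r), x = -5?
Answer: -33025304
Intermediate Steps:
W(g, V) = 12 (W(g, V) = 6*2 = 12)
r = -1 (r = 1*4 - 5 = 4 - 5 = -1)
b(F) = 36 (b(F) = 12*(4 - 1) = 12*3 = 36)
(b(104) - 4430)*(P(Y(5, 0)) + 7291) = (36 - 4430)*(15² + 7291) = -4394*(225 + 7291) = -4394*7516 = -33025304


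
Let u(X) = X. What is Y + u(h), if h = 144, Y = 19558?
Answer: 19702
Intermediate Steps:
Y + u(h) = 19558 + 144 = 19702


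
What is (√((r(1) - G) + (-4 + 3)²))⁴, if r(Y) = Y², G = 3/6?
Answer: 9/4 ≈ 2.2500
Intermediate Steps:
G = ½ (G = 3*(⅙) = ½ ≈ 0.50000)
(√((r(1) - G) + (-4 + 3)²))⁴ = (√((1² - 1*½) + (-4 + 3)²))⁴ = (√((1 - ½) + (-1)²))⁴ = (√(½ + 1))⁴ = (√(3/2))⁴ = (√6/2)⁴ = 9/4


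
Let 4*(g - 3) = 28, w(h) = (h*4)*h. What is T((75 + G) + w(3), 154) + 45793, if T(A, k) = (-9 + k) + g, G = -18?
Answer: 45948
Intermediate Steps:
w(h) = 4*h² (w(h) = (4*h)*h = 4*h²)
g = 10 (g = 3 + (¼)*28 = 3 + 7 = 10)
T(A, k) = 1 + k (T(A, k) = (-9 + k) + 10 = 1 + k)
T((75 + G) + w(3), 154) + 45793 = (1 + 154) + 45793 = 155 + 45793 = 45948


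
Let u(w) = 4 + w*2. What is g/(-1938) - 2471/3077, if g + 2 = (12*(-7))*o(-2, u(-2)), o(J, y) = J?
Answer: -155870/175389 ≈ -0.88871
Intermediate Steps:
u(w) = 4 + 2*w
g = 166 (g = -2 + (12*(-7))*(-2) = -2 - 84*(-2) = -2 + 168 = 166)
g/(-1938) - 2471/3077 = 166/(-1938) - 2471/3077 = 166*(-1/1938) - 2471*1/3077 = -83/969 - 2471/3077 = -155870/175389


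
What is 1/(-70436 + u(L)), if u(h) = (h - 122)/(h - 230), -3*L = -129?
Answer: -187/13171453 ≈ -1.4197e-5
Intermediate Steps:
L = 43 (L = -⅓*(-129) = 43)
u(h) = (-122 + h)/(-230 + h)
1/(-70436 + u(L)) = 1/(-70436 + (-122 + 43)/(-230 + 43)) = 1/(-70436 - 79/(-187)) = 1/(-70436 - 1/187*(-79)) = 1/(-70436 + 79/187) = 1/(-13171453/187) = -187/13171453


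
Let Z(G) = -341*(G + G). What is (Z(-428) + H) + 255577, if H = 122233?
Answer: 669706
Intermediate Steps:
Z(G) = -682*G
(Z(-428) + H) + 255577 = (-682*(-428) + 122233) + 255577 = (291896 + 122233) + 255577 = 414129 + 255577 = 669706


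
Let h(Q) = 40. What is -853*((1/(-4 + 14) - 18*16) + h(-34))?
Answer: 2114587/10 ≈ 2.1146e+5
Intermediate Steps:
-853*((1/(-4 + 14) - 18*16) + h(-34)) = -853*((1/(-4 + 14) - 18*16) + 40) = -853*((1/10 - 288) + 40) = -853*((⅒ - 288) + 40) = -853*(-2879/10 + 40) = -853*(-2479/10) = 2114587/10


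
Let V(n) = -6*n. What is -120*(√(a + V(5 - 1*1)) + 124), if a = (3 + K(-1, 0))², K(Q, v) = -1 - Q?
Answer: -14880 - 120*I*√15 ≈ -14880.0 - 464.76*I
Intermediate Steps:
a = 9 (a = (3 + (-1 - 1*(-1)))² = (3 + (-1 + 1))² = (3 + 0)² = 3² = 9)
-120*(√(a + V(5 - 1*1)) + 124) = -120*(√(9 - 6*(5 - 1*1)) + 124) = -120*(√(9 - 6*(5 - 1)) + 124) = -120*(√(9 - 6*4) + 124) = -120*(√(9 - 24) + 124) = -120*(√(-15) + 124) = -120*(I*√15 + 124) = -120*(124 + I*√15) = -14880 - 120*I*√15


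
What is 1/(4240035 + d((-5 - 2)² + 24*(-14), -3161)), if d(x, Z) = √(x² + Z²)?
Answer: 848007/3595577345387 - √10074290/17977886726935 ≈ 2.3567e-7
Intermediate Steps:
d(x, Z) = √(Z² + x²)
1/(4240035 + d((-5 - 2)² + 24*(-14), -3161)) = 1/(4240035 + √((-3161)² + ((-5 - 2)² + 24*(-14))²)) = 1/(4240035 + √(9991921 + ((-7)² - 336)²)) = 1/(4240035 + √(9991921 + (49 - 336)²)) = 1/(4240035 + √(9991921 + (-287)²)) = 1/(4240035 + √(9991921 + 82369)) = 1/(4240035 + √10074290)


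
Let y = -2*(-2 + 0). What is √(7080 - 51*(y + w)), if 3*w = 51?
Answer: √6009 ≈ 77.518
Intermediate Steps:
w = 17 (w = (⅓)*51 = 17)
y = 4 (y = -2*(-2) = 4)
√(7080 - 51*(y + w)) = √(7080 - 51*(4 + 17)) = √(7080 - 51*21) = √(7080 - 1071) = √6009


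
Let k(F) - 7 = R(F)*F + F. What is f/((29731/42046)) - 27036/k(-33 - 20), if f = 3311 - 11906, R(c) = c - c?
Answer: -7909959852/683813 ≈ -11567.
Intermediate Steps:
R(c) = 0
f = -8595
k(F) = 7 + F (k(F) = 7 + (0*F + F) = 7 + (0 + F) = 7 + F)
f/((29731/42046)) - 27036/k(-33 - 20) = -8595/(29731/42046) - 27036/(7 + (-33 - 20)) = -8595/(29731*(1/42046)) - 27036/(7 - 53) = -8595/29731/42046 - 27036/(-46) = -8595*42046/29731 - 27036*(-1/46) = -361385370/29731 + 13518/23 = -7909959852/683813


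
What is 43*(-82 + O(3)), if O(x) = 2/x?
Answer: -10492/3 ≈ -3497.3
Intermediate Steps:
43*(-82 + O(3)) = 43*(-82 + 2/3) = 43*(-82 + 2*(⅓)) = 43*(-82 + ⅔) = 43*(-244/3) = -10492/3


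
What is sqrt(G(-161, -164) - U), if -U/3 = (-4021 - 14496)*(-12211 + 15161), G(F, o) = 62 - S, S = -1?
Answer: I*sqrt(163875387) ≈ 12801.0*I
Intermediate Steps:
G(F, o) = 63 (G(F, o) = 62 - 1*(-1) = 62 + 1 = 63)
U = 163875450 (U = -3*(-4021 - 14496)*(-12211 + 15161) = -(-55551)*2950 = -3*(-54625150) = 163875450)
sqrt(G(-161, -164) - U) = sqrt(63 - 1*163875450) = sqrt(63 - 163875450) = sqrt(-163875387) = I*sqrt(163875387)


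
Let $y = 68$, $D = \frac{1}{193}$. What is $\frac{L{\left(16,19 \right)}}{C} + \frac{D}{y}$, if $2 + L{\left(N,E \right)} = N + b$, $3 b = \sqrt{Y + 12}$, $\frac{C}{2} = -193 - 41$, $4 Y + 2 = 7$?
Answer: $- \frac{45817}{1535508} - \frac{\sqrt{53}}{2808} \approx -0.032431$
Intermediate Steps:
$Y = \frac{5}{4}$ ($Y = - \frac{1}{2} + \frac{1}{4} \cdot 7 = - \frac{1}{2} + \frac{7}{4} = \frac{5}{4} \approx 1.25$)
$D = \frac{1}{193} \approx 0.0051813$
$C = -468$ ($C = 2 \left(-193 - 41\right) = 2 \left(-234\right) = -468$)
$b = \frac{\sqrt{53}}{6}$ ($b = \frac{\sqrt{\frac{5}{4} + 12}}{3} = \frac{\sqrt{\frac{53}{4}}}{3} = \frac{\frac{1}{2} \sqrt{53}}{3} = \frac{\sqrt{53}}{6} \approx 1.2134$)
$L{\left(N,E \right)} = -2 + N + \frac{\sqrt{53}}{6}$ ($L{\left(N,E \right)} = -2 + \left(N + \frac{\sqrt{53}}{6}\right) = -2 + N + \frac{\sqrt{53}}{6}$)
$\frac{L{\left(16,19 \right)}}{C} + \frac{D}{y} = \frac{-2 + 16 + \frac{\sqrt{53}}{6}}{-468} + \frac{1}{193 \cdot 68} = \left(14 + \frac{\sqrt{53}}{6}\right) \left(- \frac{1}{468}\right) + \frac{1}{193} \cdot \frac{1}{68} = \left(- \frac{7}{234} - \frac{\sqrt{53}}{2808}\right) + \frac{1}{13124} = - \frac{45817}{1535508} - \frac{\sqrt{53}}{2808}$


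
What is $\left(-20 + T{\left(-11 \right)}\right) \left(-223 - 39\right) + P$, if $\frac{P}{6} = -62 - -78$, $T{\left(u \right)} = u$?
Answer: $8218$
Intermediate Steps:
$P = 96$ ($P = 6 \left(-62 - -78\right) = 6 \left(-62 + 78\right) = 6 \cdot 16 = 96$)
$\left(-20 + T{\left(-11 \right)}\right) \left(-223 - 39\right) + P = \left(-20 - 11\right) \left(-223 - 39\right) + 96 = \left(-31\right) \left(-262\right) + 96 = 8122 + 96 = 8218$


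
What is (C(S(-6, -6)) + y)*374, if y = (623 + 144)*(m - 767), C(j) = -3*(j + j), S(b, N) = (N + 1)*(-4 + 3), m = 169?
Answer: -171552304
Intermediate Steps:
S(b, N) = -1 - N (S(b, N) = (1 + N)*(-1) = -1 - N)
C(j) = -6*j
y = -458666 (y = (623 + 144)*(169 - 767) = 767*(-598) = -458666)
(C(S(-6, -6)) + y)*374 = (-6*(-1 - 1*(-6)) - 458666)*374 = (-6*(-1 + 6) - 458666)*374 = (-6*5 - 458666)*374 = (-30 - 458666)*374 = -458696*374 = -171552304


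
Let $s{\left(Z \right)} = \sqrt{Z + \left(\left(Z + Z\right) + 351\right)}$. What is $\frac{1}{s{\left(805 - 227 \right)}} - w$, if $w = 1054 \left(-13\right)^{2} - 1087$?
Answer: $-177039 + \frac{\sqrt{2085}}{2085} \approx -1.7704 \cdot 10^{5}$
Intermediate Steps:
$s{\left(Z \right)} = \sqrt{351 + 3 Z}$ ($s{\left(Z \right)} = \sqrt{Z + \left(2 Z + 351\right)} = \sqrt{Z + \left(351 + 2 Z\right)} = \sqrt{351 + 3 Z}$)
$w = 177039$ ($w = 1054 \cdot 169 - 1087 = 178126 - 1087 = 177039$)
$\frac{1}{s{\left(805 - 227 \right)}} - w = \frac{1}{\sqrt{351 + 3 \left(805 - 227\right)}} - 177039 = \frac{1}{\sqrt{351 + 3 \cdot 578}} - 177039 = \frac{1}{\sqrt{351 + 1734}} - 177039 = \frac{1}{\sqrt{2085}} - 177039 = \frac{\sqrt{2085}}{2085} - 177039 = -177039 + \frac{\sqrt{2085}}{2085}$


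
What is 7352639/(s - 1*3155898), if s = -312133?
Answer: -1050377/495433 ≈ -2.1201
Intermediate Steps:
7352639/(s - 1*3155898) = 7352639/(-312133 - 1*3155898) = 7352639/(-312133 - 3155898) = 7352639/(-3468031) = 7352639*(-1/3468031) = -1050377/495433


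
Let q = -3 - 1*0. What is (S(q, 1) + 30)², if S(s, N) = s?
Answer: 729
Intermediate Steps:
q = -3 (q = -3 + 0 = -3)
(S(q, 1) + 30)² = (-3 + 30)² = 27² = 729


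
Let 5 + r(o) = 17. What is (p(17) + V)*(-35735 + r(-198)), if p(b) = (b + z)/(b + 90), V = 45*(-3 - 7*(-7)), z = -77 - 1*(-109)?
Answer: -7914037697/107 ≈ -7.3963e+7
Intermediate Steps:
z = 32 (z = -77 + 109 = 32)
V = 2070 (V = 45*(-3 + 49) = 45*46 = 2070)
p(b) = (32 + b)/(90 + b) (p(b) = (b + 32)/(b + 90) = (32 + b)/(90 + b))
r(o) = 12 (r(o) = -5 + 17 = 12)
(p(17) + V)*(-35735 + r(-198)) = ((32 + 17)/(90 + 17) + 2070)*(-35735 + 12) = (49/107 + 2070)*(-35723) = (221539/107)*(-35723) = -7914037697/107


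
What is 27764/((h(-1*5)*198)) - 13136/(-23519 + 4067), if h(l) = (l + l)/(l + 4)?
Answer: 1072111/72945 ≈ 14.698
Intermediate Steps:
h(l) = 2*l/(4 + l) (h(l) = (2*l)/(4 + l) = 2*l/(4 + l))
27764/((h(-1*5)*198)) - 13136/(-23519 + 4067) = 27764/(((2*(-1*5)/(4 - 1*5))*198)) - 13136/(-23519 + 4067) = 27764/(((2*(-5)/(4 - 5))*198)) - 13136/(-19452) = 27764/(((2*(-5)/(-1))*198)) - 13136*(-1/19452) = 27764/(((2*(-5)*(-1))*198)) + 3284/4863 = 27764/((10*198)) + 3284/4863 = 27764/1980 + 3284/4863 = 27764*(1/1980) + 3284/4863 = 631/45 + 3284/4863 = 1072111/72945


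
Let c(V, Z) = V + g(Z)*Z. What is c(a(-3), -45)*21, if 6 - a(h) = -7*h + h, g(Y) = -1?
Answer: 693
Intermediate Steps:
a(h) = 6 + 6*h (a(h) = 6 - (-7*h + h) = 6 - (-6)*h = 6 + 6*h)
c(V, Z) = V - Z
c(a(-3), -45)*21 = ((6 + 6*(-3)) - 1*(-45))*21 = ((6 - 18) + 45)*21 = (-12 + 45)*21 = 33*21 = 693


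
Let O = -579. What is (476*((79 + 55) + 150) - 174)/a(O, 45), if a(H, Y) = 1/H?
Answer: -78170790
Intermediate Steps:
(476*((79 + 55) + 150) - 174)/a(O, 45) = (476*((79 + 55) + 150) - 174)/(1/(-579)) = (476*(134 + 150) - 174)/(-1/579) = (476*284 - 174)*(-579) = (135184 - 174)*(-579) = 135010*(-579) = -78170790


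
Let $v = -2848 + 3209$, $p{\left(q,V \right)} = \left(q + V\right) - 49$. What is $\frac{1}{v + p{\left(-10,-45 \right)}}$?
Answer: $\frac{1}{257} \approx 0.0038911$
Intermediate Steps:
$p{\left(q,V \right)} = -49 + V + q$ ($p{\left(q,V \right)} = \left(V + q\right) - 49 = -49 + V + q$)
$v = 361$
$\frac{1}{v + p{\left(-10,-45 \right)}} = \frac{1}{361 - 104} = \frac{1}{257}$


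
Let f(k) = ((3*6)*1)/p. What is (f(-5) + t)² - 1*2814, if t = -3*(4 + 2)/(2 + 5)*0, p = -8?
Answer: -44943/16 ≈ -2808.9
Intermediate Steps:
f(k) = -9/4 (f(k) = ((3*6)*1)/(-8) = (18*1)*(-⅛) = 18*(-⅛) = -9/4)
t = 0 (t = -18/7*0 = 0)
(f(-5) + t)² - 1*2814 = (-9/4 + 0)² - 1*2814 = (-9/4)² - 2814 = 81/16 - 2814 = -44943/16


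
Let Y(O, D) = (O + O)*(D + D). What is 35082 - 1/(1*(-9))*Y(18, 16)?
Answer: 35210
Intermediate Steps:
Y(O, D) = 4*D*O (Y(O, D) = (2*O)*(2*D) = 4*D*O)
35082 - 1/(1*(-9))*Y(18, 16) = 35082 - 1/(1*(-9))*4*16*18 = 35082 - 1*(-1/9)*1152 = 35082 - (-1)*1152/9 = 35082 - 1*(-128) = 35082 + 128 = 35210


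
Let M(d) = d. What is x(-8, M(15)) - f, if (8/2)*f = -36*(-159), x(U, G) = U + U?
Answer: -1447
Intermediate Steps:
x(U, G) = 2*U
f = 1431 (f = (-36*(-159))/4 = (¼)*5724 = 1431)
x(-8, M(15)) - f = 2*(-8) - 1*1431 = -16 - 1431 = -1447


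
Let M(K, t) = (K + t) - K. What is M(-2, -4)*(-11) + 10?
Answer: 54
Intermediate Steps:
M(K, t) = t
M(-2, -4)*(-11) + 10 = -4*(-11) + 10 = 44 + 10 = 54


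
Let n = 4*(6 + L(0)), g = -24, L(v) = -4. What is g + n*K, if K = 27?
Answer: 192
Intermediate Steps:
n = 8 (n = 4*(6 - 4) = 4*2 = 8)
g + n*K = -24 + 8*27 = -24 + 216 = 192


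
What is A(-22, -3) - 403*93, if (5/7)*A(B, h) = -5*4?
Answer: -37507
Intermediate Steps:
A(B, h) = -28 (A(B, h) = 7*(-5*4)/5 = (7/5)*(-20) = -28)
A(-22, -3) - 403*93 = -28 - 403*93 = -28 - 37479 = -37507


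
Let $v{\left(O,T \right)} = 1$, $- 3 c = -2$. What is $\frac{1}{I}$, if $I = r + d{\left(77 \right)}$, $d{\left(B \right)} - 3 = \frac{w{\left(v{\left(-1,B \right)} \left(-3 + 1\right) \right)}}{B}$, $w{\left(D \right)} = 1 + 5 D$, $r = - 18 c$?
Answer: $- \frac{77}{702} \approx -0.10969$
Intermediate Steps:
$c = \frac{2}{3}$ ($c = \left(- \frac{1}{3}\right) \left(-2\right) = \frac{2}{3} \approx 0.66667$)
$r = -12$ ($r = \left(-18\right) \frac{2}{3} = -12$)
$d{\left(B \right)} = 3 - \frac{9}{B}$ ($d{\left(B \right)} = 3 + \frac{1 + 5 \cdot 1 \left(-3 + 1\right)}{B} = 3 + \frac{1 + 5 \cdot 1 \left(-2\right)}{B} = 3 + \frac{1 + 5 \left(-2\right)}{B} = 3 + \frac{1 - 10}{B} = 3 - \frac{9}{B}$)
$I = - \frac{702}{77}$ ($I = -12 + \left(3 - \frac{9}{77}\right) = -12 + \frac{222}{77} = - \frac{702}{77} \approx -9.1169$)
$\frac{1}{I} = \frac{1}{- \frac{702}{77}} = - \frac{77}{702}$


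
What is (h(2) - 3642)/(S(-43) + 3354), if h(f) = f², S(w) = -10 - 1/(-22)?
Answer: -80036/73569 ≈ -1.0879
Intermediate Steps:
S(w) = -219/22 (S(w) = -10 - 1*(-1/22) = -10 + 1/22 = -219/22)
(h(2) - 3642)/(S(-43) + 3354) = (2² - 3642)/(-219/22 + 3354) = (4 - 3642)/(73569/22) = -3638*22/73569 = -80036/73569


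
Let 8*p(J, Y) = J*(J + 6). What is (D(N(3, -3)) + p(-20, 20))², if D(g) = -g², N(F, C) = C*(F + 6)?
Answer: 481636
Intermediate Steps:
N(F, C) = C*(6 + F)
p(J, Y) = J*(6 + J)/8 (p(J, Y) = (J*(J + 6))/8 = (J*(6 + J))/8 = J*(6 + J)/8)
(D(N(3, -3)) + p(-20, 20))² = (-(-3*(6 + 3))² + (⅛)*(-20)*(6 - 20))² = (-(-3*9)² + (⅛)*(-20)*(-14))² = (-1*(-27)² + 35)² = (-1*729 + 35)² = (-729 + 35)² = (-694)² = 481636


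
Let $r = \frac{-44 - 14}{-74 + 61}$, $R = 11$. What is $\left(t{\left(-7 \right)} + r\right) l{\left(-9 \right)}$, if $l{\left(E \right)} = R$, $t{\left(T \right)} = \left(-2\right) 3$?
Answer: $- \frac{220}{13} \approx -16.923$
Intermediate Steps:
$t{\left(T \right)} = -6$
$l{\left(E \right)} = 11$
$r = \frac{58}{13}$ ($r = - \frac{58}{-13} = \left(-58\right) \left(- \frac{1}{13}\right) = \frac{58}{13} \approx 4.4615$)
$\left(t{\left(-7 \right)} + r\right) l{\left(-9 \right)} = \left(-6 + \frac{58}{13}\right) 11 = \left(- \frac{20}{13}\right) 11 = - \frac{220}{13}$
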